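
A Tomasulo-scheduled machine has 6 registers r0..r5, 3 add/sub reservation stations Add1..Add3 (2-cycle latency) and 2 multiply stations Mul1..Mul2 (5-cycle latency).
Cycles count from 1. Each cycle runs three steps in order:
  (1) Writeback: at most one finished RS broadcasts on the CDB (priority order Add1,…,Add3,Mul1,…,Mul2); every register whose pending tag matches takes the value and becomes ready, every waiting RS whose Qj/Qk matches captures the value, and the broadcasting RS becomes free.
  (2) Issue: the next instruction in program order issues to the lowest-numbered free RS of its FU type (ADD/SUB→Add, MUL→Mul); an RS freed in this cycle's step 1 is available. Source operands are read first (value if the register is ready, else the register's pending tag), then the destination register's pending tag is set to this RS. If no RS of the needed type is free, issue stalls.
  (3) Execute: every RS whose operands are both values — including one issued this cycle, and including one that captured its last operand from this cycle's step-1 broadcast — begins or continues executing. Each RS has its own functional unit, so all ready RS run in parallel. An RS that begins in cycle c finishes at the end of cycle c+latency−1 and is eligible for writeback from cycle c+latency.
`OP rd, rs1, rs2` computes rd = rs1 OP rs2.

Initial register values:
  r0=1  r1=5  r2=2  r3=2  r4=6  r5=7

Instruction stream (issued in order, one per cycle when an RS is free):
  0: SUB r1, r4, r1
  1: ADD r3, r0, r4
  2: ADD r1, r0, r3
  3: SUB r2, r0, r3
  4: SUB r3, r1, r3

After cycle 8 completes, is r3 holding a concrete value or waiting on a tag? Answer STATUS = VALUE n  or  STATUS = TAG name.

STATUS = VALUE 1

c1: issue SUB r1<-Add1 | r0:1,r1:Add1,r2:2,r3:2,r4:6,r5:7
c2: issue ADD r3<-Add2 | r0:1,r1:Add1,r2:2,r3:Add2,r4:6,r5:7
c3: CDB Add1=1; issue ADD r1<-Add1 | r0:1,r1:Add1,r2:2,r3:Add2,r4:6,r5:7
c4: CDB Add2=7; issue SUB r2<-Add2 | r0:1,r1:Add1,r2:Add2,r3:7,r4:6,r5:7
c5: issue SUB r3<-Add3 | r0:1,r1:Add1,r2:Add2,r3:Add3,r4:6,r5:7
c6: CDB Add1=8 | r0:1,r1:8,r2:Add2,r3:Add3,r4:6,r5:7
c7: CDB Add2=-6 | r0:1,r1:8,r2:-6,r3:Add3,r4:6,r5:7
c8: CDB Add3=1 | r0:1,r1:8,r2:-6,r3:1,r4:6,r5:7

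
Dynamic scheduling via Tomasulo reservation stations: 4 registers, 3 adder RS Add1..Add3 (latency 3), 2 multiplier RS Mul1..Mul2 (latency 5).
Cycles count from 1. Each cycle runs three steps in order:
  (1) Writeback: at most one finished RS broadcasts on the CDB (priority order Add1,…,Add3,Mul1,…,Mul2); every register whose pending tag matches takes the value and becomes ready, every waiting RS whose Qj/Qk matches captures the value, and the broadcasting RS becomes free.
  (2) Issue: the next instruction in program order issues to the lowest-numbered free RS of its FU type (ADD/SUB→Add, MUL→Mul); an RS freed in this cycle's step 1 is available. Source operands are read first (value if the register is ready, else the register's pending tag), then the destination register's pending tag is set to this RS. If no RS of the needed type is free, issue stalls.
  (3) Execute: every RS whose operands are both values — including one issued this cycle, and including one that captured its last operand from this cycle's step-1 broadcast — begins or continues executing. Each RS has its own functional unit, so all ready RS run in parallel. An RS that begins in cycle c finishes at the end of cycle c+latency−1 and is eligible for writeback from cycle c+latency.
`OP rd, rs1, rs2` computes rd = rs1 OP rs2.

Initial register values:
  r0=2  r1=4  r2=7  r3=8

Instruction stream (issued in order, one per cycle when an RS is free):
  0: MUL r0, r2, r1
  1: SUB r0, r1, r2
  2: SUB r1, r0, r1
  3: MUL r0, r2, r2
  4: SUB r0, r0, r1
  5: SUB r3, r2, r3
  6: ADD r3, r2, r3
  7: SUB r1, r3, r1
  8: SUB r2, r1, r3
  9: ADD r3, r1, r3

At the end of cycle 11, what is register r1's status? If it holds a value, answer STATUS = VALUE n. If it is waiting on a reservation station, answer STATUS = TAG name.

STATUS = TAG Add3

  c1: issue MUL r0<-Mul1  regs: r0:Mul1,r1:4,r2:7,r3:8
  c2: issue SUB r0<-Add1  regs: r0:Add1,r1:4,r2:7,r3:8
  c3: issue SUB r1<-Add2  regs: r0:Add1,r1:Add2,r2:7,r3:8
  c4: issue MUL r0<-Mul2  regs: r0:Mul2,r1:Add2,r2:7,r3:8
  c5: CDB Add1=-3; issue SUB r0<-Add1  regs: r0:Add1,r1:Add2,r2:7,r3:8
  c6: CDB Mul1=28; issue SUB r3<-Add3  regs: r0:Add1,r1:Add2,r2:7,r3:Add3
  c7: stall  regs: r0:Add1,r1:Add2,r2:7,r3:Add3
  c8: CDB Add2=-7; issue ADD r3<-Add2  regs: r0:Add1,r1:-7,r2:7,r3:Add2
  c9: CDB Add3=-1; issue SUB r1<-Add3  regs: r0:Add1,r1:Add3,r2:7,r3:Add2
  c10: CDB Mul2=49; stall  regs: r0:Add1,r1:Add3,r2:7,r3:Add2
  c11: stall  regs: r0:Add1,r1:Add3,r2:7,r3:Add2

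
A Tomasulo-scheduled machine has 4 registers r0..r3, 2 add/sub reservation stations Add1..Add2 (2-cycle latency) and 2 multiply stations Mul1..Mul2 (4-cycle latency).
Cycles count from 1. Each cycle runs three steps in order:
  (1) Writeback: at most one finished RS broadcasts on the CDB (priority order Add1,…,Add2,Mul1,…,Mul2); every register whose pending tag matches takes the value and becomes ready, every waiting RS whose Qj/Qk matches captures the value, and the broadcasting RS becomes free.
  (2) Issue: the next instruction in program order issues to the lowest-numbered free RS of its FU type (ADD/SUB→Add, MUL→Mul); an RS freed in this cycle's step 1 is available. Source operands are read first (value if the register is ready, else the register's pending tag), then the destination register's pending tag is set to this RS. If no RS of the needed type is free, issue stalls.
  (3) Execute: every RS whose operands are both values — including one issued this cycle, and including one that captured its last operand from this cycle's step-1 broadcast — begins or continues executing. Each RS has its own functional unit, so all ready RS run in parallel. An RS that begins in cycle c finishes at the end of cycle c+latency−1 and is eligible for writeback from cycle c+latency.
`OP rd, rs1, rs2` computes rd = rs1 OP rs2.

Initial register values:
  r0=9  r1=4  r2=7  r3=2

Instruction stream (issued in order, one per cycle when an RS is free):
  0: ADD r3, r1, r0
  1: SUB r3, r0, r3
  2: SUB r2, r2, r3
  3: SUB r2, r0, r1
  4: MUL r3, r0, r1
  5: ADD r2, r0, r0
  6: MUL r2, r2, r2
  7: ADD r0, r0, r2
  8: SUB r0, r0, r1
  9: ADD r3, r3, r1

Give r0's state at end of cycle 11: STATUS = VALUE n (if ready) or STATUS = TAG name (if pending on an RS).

STATUS = TAG Add2

c1: issue ADD r3<-Add1 | r0:9,r1:4,r2:7,r3:Add1
c2: issue SUB r3<-Add2 | r0:9,r1:4,r2:7,r3:Add2
c3: CDB Add1=13; issue SUB r2<-Add1 | r0:9,r1:4,r2:Add1,r3:Add2
c4: stall | r0:9,r1:4,r2:Add1,r3:Add2
c5: CDB Add2=-4; issue SUB r2<-Add2 | r0:9,r1:4,r2:Add2,r3:-4
c6: issue MUL r3<-Mul1 | r0:9,r1:4,r2:Add2,r3:Mul1
c7: CDB Add1=11; issue ADD r2<-Add1 | r0:9,r1:4,r2:Add1,r3:Mul1
c8: CDB Add2=5; issue MUL r2<-Mul2 | r0:9,r1:4,r2:Mul2,r3:Mul1
c9: CDB Add1=18; issue ADD r0<-Add1 | r0:Add1,r1:4,r2:Mul2,r3:Mul1
c10: CDB Mul1=36; issue SUB r0<-Add2 | r0:Add2,r1:4,r2:Mul2,r3:36
c11: stall | r0:Add2,r1:4,r2:Mul2,r3:36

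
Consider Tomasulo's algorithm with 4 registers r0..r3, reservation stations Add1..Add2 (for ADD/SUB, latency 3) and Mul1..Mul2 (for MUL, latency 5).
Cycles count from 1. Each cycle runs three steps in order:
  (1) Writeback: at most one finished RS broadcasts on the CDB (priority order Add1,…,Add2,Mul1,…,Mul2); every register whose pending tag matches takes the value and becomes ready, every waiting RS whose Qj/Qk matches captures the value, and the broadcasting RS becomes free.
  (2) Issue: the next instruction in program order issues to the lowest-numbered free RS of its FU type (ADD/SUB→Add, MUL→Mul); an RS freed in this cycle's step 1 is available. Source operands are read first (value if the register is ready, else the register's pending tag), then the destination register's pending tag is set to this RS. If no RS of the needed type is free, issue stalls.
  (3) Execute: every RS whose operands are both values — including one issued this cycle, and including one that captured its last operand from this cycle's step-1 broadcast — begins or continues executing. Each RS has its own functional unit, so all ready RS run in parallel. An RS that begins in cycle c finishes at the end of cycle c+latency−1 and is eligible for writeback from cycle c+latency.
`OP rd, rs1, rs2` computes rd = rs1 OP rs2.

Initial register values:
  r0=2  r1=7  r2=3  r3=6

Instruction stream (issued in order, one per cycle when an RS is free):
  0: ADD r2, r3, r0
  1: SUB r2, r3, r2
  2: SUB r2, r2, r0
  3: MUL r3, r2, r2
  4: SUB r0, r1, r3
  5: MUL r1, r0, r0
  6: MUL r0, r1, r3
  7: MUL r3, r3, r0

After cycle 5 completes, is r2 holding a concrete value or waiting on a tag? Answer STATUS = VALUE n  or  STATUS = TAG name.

cycle 1: issue ADD r2<-Add1 // r0:2,r1:7,r2:Add1,r3:6
cycle 2: issue SUB r2<-Add2 // r0:2,r1:7,r2:Add2,r3:6
cycle 3: stall // r0:2,r1:7,r2:Add2,r3:6
cycle 4: CDB Add1=8; issue SUB r2<-Add1 // r0:2,r1:7,r2:Add1,r3:6
cycle 5: issue MUL r3<-Mul1 // r0:2,r1:7,r2:Add1,r3:Mul1

STATUS = TAG Add1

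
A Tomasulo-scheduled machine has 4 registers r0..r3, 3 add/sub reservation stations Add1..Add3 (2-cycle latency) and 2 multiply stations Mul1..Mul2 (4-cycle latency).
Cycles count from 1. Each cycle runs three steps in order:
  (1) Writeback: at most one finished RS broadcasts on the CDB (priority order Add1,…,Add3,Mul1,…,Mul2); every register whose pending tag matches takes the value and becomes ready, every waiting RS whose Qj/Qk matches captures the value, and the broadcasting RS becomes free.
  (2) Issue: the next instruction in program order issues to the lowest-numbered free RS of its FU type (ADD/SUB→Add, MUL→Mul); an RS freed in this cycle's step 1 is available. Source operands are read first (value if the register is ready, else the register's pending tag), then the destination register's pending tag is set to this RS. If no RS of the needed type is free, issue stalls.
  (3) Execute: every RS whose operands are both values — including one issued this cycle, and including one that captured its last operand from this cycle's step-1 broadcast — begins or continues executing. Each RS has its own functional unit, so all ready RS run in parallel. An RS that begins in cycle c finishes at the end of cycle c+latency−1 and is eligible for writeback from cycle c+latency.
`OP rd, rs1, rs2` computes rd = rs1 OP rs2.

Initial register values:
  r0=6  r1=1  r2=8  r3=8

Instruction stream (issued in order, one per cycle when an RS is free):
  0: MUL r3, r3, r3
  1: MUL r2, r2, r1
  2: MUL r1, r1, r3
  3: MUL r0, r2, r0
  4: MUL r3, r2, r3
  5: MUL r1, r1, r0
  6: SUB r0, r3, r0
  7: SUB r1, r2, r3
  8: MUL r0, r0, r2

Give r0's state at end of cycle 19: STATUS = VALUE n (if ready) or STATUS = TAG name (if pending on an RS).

STATUS = VALUE 3712

  c1: issue MUL r3<-Mul1  regs: r0:6,r1:1,r2:8,r3:Mul1
  c2: issue MUL r2<-Mul2  regs: r0:6,r1:1,r2:Mul2,r3:Mul1
  c3: stall  regs: r0:6,r1:1,r2:Mul2,r3:Mul1
  c4: stall  regs: r0:6,r1:1,r2:Mul2,r3:Mul1
  c5: CDB Mul1=64; issue MUL r1<-Mul1  regs: r0:6,r1:Mul1,r2:Mul2,r3:64
  c6: CDB Mul2=8; issue MUL r0<-Mul2  regs: r0:Mul2,r1:Mul1,r2:8,r3:64
  c7: stall  regs: r0:Mul2,r1:Mul1,r2:8,r3:64
  c8: stall  regs: r0:Mul2,r1:Mul1,r2:8,r3:64
  c9: CDB Mul1=64; issue MUL r3<-Mul1  regs: r0:Mul2,r1:64,r2:8,r3:Mul1
  c10: CDB Mul2=48; issue MUL r1<-Mul2  regs: r0:48,r1:Mul2,r2:8,r3:Mul1
  c11: issue SUB r0<-Add1  regs: r0:Add1,r1:Mul2,r2:8,r3:Mul1
  c12: issue SUB r1<-Add2  regs: r0:Add1,r1:Add2,r2:8,r3:Mul1
  c13: CDB Mul1=512; issue MUL r0<-Mul1  regs: r0:Mul1,r1:Add2,r2:8,r3:512
  c14: CDB Mul2=3072  regs: r0:Mul1,r1:Add2,r2:8,r3:512
  c15: CDB Add1=464  regs: r0:Mul1,r1:Add2,r2:8,r3:512
  c16: CDB Add2=-504  regs: r0:Mul1,r1:-504,r2:8,r3:512
  c17: -  regs: r0:Mul1,r1:-504,r2:8,r3:512
  c18: -  regs: r0:Mul1,r1:-504,r2:8,r3:512
  c19: CDB Mul1=3712  regs: r0:3712,r1:-504,r2:8,r3:512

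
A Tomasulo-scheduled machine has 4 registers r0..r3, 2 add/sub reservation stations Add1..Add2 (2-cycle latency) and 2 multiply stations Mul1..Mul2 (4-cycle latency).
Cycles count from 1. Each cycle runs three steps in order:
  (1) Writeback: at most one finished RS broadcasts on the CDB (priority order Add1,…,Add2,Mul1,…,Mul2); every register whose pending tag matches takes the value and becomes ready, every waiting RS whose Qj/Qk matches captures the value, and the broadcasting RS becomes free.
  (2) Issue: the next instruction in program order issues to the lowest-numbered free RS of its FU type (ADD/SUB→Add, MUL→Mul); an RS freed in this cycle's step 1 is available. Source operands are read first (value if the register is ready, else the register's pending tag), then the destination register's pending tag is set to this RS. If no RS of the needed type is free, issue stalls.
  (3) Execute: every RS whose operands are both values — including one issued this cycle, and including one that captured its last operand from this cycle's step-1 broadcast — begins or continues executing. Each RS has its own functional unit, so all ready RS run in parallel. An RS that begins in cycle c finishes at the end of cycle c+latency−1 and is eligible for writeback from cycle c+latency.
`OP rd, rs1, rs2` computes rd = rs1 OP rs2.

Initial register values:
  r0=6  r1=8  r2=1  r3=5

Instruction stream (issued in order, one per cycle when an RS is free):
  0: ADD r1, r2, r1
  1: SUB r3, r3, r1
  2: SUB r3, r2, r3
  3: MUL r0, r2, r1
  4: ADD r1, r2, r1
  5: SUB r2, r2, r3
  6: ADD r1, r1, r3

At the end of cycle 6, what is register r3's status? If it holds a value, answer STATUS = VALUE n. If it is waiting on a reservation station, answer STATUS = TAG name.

c1: issue ADD r1<-Add1 | r0:6,r1:Add1,r2:1,r3:5
c2: issue SUB r3<-Add2 | r0:6,r1:Add1,r2:1,r3:Add2
c3: CDB Add1=9; issue SUB r3<-Add1 | r0:6,r1:9,r2:1,r3:Add1
c4: issue MUL r0<-Mul1 | r0:Mul1,r1:9,r2:1,r3:Add1
c5: CDB Add2=-4; issue ADD r1<-Add2 | r0:Mul1,r1:Add2,r2:1,r3:Add1
c6: stall | r0:Mul1,r1:Add2,r2:1,r3:Add1

STATUS = TAG Add1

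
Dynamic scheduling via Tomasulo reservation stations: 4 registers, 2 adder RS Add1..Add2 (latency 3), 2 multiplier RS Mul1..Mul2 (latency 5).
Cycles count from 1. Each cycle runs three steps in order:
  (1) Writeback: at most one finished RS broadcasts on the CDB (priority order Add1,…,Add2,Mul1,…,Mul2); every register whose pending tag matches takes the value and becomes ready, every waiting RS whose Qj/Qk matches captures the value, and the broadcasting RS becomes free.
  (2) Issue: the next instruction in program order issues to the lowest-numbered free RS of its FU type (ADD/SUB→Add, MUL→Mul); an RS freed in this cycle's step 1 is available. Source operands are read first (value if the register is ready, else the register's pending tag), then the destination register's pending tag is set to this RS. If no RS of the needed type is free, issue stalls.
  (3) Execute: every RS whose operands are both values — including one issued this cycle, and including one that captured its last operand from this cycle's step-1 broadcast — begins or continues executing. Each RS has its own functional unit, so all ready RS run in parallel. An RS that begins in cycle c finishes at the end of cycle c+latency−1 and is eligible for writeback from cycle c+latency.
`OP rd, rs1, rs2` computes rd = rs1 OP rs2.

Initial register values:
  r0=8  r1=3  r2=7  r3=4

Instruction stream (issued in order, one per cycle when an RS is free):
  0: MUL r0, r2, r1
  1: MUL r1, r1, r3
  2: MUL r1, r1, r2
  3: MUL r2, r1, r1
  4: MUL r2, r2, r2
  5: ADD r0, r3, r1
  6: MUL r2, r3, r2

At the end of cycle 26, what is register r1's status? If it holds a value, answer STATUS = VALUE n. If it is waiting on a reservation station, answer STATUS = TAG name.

STATUS = VALUE 84

c1: issue MUL r0<-Mul1 | r0:Mul1,r1:3,r2:7,r3:4
c2: issue MUL r1<-Mul2 | r0:Mul1,r1:Mul2,r2:7,r3:4
c3: stall | r0:Mul1,r1:Mul2,r2:7,r3:4
c4: stall | r0:Mul1,r1:Mul2,r2:7,r3:4
c5: stall | r0:Mul1,r1:Mul2,r2:7,r3:4
c6: CDB Mul1=21; issue MUL r1<-Mul1 | r0:21,r1:Mul1,r2:7,r3:4
c7: CDB Mul2=12; issue MUL r2<-Mul2 | r0:21,r1:Mul1,r2:Mul2,r3:4
c8: stall | r0:21,r1:Mul1,r2:Mul2,r3:4
c9: stall | r0:21,r1:Mul1,r2:Mul2,r3:4
c10: stall | r0:21,r1:Mul1,r2:Mul2,r3:4
c11: stall | r0:21,r1:Mul1,r2:Mul2,r3:4
c12: CDB Mul1=84; issue MUL r2<-Mul1 | r0:21,r1:84,r2:Mul1,r3:4
c13: issue ADD r0<-Add1 | r0:Add1,r1:84,r2:Mul1,r3:4
c14: stall | r0:Add1,r1:84,r2:Mul1,r3:4
c15: stall | r0:Add1,r1:84,r2:Mul1,r3:4
c16: CDB Add1=88; stall | r0:88,r1:84,r2:Mul1,r3:4
c17: CDB Mul2=7056; issue MUL r2<-Mul2 | r0:88,r1:84,r2:Mul2,r3:4
c18: - | r0:88,r1:84,r2:Mul2,r3:4
c19: - | r0:88,r1:84,r2:Mul2,r3:4
c20: - | r0:88,r1:84,r2:Mul2,r3:4
c21: - | r0:88,r1:84,r2:Mul2,r3:4
c22: CDB Mul1=49787136 | r0:88,r1:84,r2:Mul2,r3:4
c23: - | r0:88,r1:84,r2:Mul2,r3:4
c24: - | r0:88,r1:84,r2:Mul2,r3:4
c25: - | r0:88,r1:84,r2:Mul2,r3:4
c26: - | r0:88,r1:84,r2:Mul2,r3:4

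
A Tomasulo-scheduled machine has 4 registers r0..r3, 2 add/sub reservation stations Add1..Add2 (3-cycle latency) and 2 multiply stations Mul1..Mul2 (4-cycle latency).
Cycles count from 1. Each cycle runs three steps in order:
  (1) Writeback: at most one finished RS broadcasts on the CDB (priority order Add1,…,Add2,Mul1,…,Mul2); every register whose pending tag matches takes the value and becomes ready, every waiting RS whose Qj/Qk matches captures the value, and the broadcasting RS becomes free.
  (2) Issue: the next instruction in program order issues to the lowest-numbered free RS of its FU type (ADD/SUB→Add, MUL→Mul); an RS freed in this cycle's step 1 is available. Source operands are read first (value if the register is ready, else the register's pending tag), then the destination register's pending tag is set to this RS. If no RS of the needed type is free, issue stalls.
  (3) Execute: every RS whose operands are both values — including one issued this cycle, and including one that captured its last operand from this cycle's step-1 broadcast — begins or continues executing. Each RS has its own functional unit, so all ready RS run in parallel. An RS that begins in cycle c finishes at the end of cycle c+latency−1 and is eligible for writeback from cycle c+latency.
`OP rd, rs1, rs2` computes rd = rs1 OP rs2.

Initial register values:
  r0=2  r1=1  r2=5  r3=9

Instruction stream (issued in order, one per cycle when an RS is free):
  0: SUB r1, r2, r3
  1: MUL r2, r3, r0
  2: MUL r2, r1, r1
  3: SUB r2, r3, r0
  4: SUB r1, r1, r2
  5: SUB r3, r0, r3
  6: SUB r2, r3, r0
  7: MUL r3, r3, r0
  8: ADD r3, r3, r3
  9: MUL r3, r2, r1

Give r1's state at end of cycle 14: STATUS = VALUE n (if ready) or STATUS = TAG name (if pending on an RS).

  c1: issue SUB r1<-Add1  regs: r0:2,r1:Add1,r2:5,r3:9
  c2: issue MUL r2<-Mul1  regs: r0:2,r1:Add1,r2:Mul1,r3:9
  c3: issue MUL r2<-Mul2  regs: r0:2,r1:Add1,r2:Mul2,r3:9
  c4: CDB Add1=-4; issue SUB r2<-Add1  regs: r0:2,r1:-4,r2:Add1,r3:9
  c5: issue SUB r1<-Add2  regs: r0:2,r1:Add2,r2:Add1,r3:9
  c6: CDB Mul1=18; stall  regs: r0:2,r1:Add2,r2:Add1,r3:9
  c7: CDB Add1=7; issue SUB r3<-Add1  regs: r0:2,r1:Add2,r2:7,r3:Add1
  c8: CDB Mul2=16; stall  regs: r0:2,r1:Add2,r2:7,r3:Add1
  c9: stall  regs: r0:2,r1:Add2,r2:7,r3:Add1
  c10: CDB Add1=-7; issue SUB r2<-Add1  regs: r0:2,r1:Add2,r2:Add1,r3:-7
  c11: CDB Add2=-11; issue MUL r3<-Mul1  regs: r0:2,r1:-11,r2:Add1,r3:Mul1
  c12: issue ADD r3<-Add2  regs: r0:2,r1:-11,r2:Add1,r3:Add2
  c13: CDB Add1=-9; issue MUL r3<-Mul2  regs: r0:2,r1:-11,r2:-9,r3:Mul2
  c14: -  regs: r0:2,r1:-11,r2:-9,r3:Mul2

STATUS = VALUE -11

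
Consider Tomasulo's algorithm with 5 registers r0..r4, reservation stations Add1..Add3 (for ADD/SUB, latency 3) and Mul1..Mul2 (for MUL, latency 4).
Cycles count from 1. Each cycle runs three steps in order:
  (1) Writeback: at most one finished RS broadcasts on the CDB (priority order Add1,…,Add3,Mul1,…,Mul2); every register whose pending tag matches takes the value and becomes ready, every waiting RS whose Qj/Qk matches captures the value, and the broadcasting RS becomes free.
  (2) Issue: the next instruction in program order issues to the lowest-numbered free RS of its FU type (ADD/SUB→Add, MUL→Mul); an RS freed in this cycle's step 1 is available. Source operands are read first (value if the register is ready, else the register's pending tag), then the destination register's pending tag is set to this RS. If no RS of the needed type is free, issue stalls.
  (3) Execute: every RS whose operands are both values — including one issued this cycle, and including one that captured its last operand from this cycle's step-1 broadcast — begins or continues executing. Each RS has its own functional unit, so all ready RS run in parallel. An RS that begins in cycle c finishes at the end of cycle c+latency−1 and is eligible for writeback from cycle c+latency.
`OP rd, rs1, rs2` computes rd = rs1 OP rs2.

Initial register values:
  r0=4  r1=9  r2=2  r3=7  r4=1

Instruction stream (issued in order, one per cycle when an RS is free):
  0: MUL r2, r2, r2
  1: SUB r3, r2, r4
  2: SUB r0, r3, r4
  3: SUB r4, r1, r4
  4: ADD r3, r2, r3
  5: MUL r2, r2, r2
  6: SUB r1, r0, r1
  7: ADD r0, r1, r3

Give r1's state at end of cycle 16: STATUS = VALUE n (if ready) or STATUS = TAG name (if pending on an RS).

STATUS = VALUE -7

  c1: issue MUL r2<-Mul1  regs: r0:4,r1:9,r2:Mul1,r3:7,r4:1
  c2: issue SUB r3<-Add1  regs: r0:4,r1:9,r2:Mul1,r3:Add1,r4:1
  c3: issue SUB r0<-Add2  regs: r0:Add2,r1:9,r2:Mul1,r3:Add1,r4:1
  c4: issue SUB r4<-Add3  regs: r0:Add2,r1:9,r2:Mul1,r3:Add1,r4:Add3
  c5: CDB Mul1=4; stall  regs: r0:Add2,r1:9,r2:4,r3:Add1,r4:Add3
  c6: stall  regs: r0:Add2,r1:9,r2:4,r3:Add1,r4:Add3
  c7: CDB Add3=8; issue ADD r3<-Add3  regs: r0:Add2,r1:9,r2:4,r3:Add3,r4:8
  c8: CDB Add1=3; issue MUL r2<-Mul1  regs: r0:Add2,r1:9,r2:Mul1,r3:Add3,r4:8
  c9: issue SUB r1<-Add1  regs: r0:Add2,r1:Add1,r2:Mul1,r3:Add3,r4:8
  c10: stall  regs: r0:Add2,r1:Add1,r2:Mul1,r3:Add3,r4:8
  c11: CDB Add2=2; issue ADD r0<-Add2  regs: r0:Add2,r1:Add1,r2:Mul1,r3:Add3,r4:8
  c12: CDB Add3=7  regs: r0:Add2,r1:Add1,r2:Mul1,r3:7,r4:8
  c13: CDB Mul1=16  regs: r0:Add2,r1:Add1,r2:16,r3:7,r4:8
  c14: CDB Add1=-7  regs: r0:Add2,r1:-7,r2:16,r3:7,r4:8
  c15: -  regs: r0:Add2,r1:-7,r2:16,r3:7,r4:8
  c16: -  regs: r0:Add2,r1:-7,r2:16,r3:7,r4:8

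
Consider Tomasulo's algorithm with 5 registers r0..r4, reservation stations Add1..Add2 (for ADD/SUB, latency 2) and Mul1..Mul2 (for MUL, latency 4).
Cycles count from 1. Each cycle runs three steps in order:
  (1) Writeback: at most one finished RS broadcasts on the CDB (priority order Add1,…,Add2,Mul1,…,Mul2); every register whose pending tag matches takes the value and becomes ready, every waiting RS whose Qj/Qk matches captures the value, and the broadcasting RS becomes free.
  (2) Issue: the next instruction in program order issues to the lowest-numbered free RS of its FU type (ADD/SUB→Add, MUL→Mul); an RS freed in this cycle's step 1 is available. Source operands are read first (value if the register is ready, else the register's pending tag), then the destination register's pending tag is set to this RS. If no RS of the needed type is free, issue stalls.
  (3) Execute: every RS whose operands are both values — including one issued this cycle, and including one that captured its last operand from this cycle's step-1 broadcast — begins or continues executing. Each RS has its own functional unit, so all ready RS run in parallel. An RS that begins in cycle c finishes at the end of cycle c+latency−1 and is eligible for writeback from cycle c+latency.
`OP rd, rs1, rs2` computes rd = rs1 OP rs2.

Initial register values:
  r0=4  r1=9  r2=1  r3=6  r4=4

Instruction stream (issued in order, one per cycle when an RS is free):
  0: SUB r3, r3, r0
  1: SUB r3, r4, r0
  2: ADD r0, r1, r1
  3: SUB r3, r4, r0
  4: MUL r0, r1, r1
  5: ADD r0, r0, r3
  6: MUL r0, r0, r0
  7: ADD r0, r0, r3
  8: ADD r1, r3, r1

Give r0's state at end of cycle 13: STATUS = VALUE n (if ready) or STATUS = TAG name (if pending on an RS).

STATUS = TAG Add2

c1: issue SUB r3<-Add1 | r0:4,r1:9,r2:1,r3:Add1,r4:4
c2: issue SUB r3<-Add2 | r0:4,r1:9,r2:1,r3:Add2,r4:4
c3: CDB Add1=2; issue ADD r0<-Add1 | r0:Add1,r1:9,r2:1,r3:Add2,r4:4
c4: CDB Add2=0; issue SUB r3<-Add2 | r0:Add1,r1:9,r2:1,r3:Add2,r4:4
c5: CDB Add1=18; issue MUL r0<-Mul1 | r0:Mul1,r1:9,r2:1,r3:Add2,r4:4
c6: issue ADD r0<-Add1 | r0:Add1,r1:9,r2:1,r3:Add2,r4:4
c7: CDB Add2=-14; issue MUL r0<-Mul2 | r0:Mul2,r1:9,r2:1,r3:-14,r4:4
c8: issue ADD r0<-Add2 | r0:Add2,r1:9,r2:1,r3:-14,r4:4
c9: CDB Mul1=81; stall | r0:Add2,r1:9,r2:1,r3:-14,r4:4
c10: stall | r0:Add2,r1:9,r2:1,r3:-14,r4:4
c11: CDB Add1=67; issue ADD r1<-Add1 | r0:Add2,r1:Add1,r2:1,r3:-14,r4:4
c12: - | r0:Add2,r1:Add1,r2:1,r3:-14,r4:4
c13: CDB Add1=-5 | r0:Add2,r1:-5,r2:1,r3:-14,r4:4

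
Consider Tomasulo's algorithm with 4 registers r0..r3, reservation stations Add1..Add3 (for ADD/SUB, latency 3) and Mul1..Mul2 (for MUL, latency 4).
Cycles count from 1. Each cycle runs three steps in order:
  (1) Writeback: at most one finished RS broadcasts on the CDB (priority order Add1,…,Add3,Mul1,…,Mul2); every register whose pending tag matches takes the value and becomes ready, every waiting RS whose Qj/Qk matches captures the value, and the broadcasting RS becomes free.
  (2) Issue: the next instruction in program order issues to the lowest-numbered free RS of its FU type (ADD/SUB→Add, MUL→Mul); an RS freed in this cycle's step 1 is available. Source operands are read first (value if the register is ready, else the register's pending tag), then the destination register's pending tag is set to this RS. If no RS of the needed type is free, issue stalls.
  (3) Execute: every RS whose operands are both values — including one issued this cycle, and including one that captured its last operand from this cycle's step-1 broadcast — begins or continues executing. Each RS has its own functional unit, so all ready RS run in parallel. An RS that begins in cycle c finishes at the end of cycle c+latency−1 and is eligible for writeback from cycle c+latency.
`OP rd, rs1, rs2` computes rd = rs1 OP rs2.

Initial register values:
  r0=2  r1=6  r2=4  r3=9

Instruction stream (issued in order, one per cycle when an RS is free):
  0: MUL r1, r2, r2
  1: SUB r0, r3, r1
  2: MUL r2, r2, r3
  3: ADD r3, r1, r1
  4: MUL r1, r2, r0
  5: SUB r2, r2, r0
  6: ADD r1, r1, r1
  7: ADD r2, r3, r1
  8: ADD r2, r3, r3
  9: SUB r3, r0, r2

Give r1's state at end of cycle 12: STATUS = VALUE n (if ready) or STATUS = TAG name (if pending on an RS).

STATUS = TAG Add1

cycle 1: issue MUL r1<-Mul1 // r0:2,r1:Mul1,r2:4,r3:9
cycle 2: issue SUB r0<-Add1 // r0:Add1,r1:Mul1,r2:4,r3:9
cycle 3: issue MUL r2<-Mul2 // r0:Add1,r1:Mul1,r2:Mul2,r3:9
cycle 4: issue ADD r3<-Add2 // r0:Add1,r1:Mul1,r2:Mul2,r3:Add2
cycle 5: CDB Mul1=16; issue MUL r1<-Mul1 // r0:Add1,r1:Mul1,r2:Mul2,r3:Add2
cycle 6: issue SUB r2<-Add3 // r0:Add1,r1:Mul1,r2:Add3,r3:Add2
cycle 7: CDB Mul2=36; stall // r0:Add1,r1:Mul1,r2:Add3,r3:Add2
cycle 8: CDB Add1=-7; issue ADD r1<-Add1 // r0:-7,r1:Add1,r2:Add3,r3:Add2
cycle 9: CDB Add2=32; issue ADD r2<-Add2 // r0:-7,r1:Add1,r2:Add2,r3:32
cycle 10: stall // r0:-7,r1:Add1,r2:Add2,r3:32
cycle 11: CDB Add3=43; issue ADD r2<-Add3 // r0:-7,r1:Add1,r2:Add3,r3:32
cycle 12: CDB Mul1=-252; stall // r0:-7,r1:Add1,r2:Add3,r3:32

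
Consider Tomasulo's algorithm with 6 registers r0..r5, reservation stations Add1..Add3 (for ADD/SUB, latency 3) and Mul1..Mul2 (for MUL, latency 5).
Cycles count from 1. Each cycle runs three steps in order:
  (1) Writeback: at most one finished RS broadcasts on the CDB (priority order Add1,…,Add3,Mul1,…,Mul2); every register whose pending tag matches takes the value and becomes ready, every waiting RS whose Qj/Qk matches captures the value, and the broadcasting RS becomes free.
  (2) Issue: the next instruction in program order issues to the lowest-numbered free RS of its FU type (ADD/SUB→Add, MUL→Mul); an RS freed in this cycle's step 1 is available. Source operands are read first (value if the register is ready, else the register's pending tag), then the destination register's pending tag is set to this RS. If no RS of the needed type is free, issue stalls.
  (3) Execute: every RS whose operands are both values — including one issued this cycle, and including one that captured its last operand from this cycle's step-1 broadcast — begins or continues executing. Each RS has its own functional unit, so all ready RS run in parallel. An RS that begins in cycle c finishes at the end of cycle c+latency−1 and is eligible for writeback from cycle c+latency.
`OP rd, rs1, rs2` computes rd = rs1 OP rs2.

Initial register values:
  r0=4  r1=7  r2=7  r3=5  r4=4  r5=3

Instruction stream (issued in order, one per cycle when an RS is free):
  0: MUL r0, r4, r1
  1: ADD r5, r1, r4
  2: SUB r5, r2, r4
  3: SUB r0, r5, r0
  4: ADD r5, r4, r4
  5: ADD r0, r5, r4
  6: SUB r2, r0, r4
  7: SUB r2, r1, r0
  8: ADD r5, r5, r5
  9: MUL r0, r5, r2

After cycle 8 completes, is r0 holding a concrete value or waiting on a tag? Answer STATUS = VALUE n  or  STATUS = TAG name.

STATUS = TAG Add2

c1: issue MUL r0<-Mul1 | r0:Mul1,r1:7,r2:7,r3:5,r4:4,r5:3
c2: issue ADD r5<-Add1 | r0:Mul1,r1:7,r2:7,r3:5,r4:4,r5:Add1
c3: issue SUB r5<-Add2 | r0:Mul1,r1:7,r2:7,r3:5,r4:4,r5:Add2
c4: issue SUB r0<-Add3 | r0:Add3,r1:7,r2:7,r3:5,r4:4,r5:Add2
c5: CDB Add1=11; issue ADD r5<-Add1 | r0:Add3,r1:7,r2:7,r3:5,r4:4,r5:Add1
c6: CDB Add2=3; issue ADD r0<-Add2 | r0:Add2,r1:7,r2:7,r3:5,r4:4,r5:Add1
c7: CDB Mul1=28; stall | r0:Add2,r1:7,r2:7,r3:5,r4:4,r5:Add1
c8: CDB Add1=8; issue SUB r2<-Add1 | r0:Add2,r1:7,r2:Add1,r3:5,r4:4,r5:8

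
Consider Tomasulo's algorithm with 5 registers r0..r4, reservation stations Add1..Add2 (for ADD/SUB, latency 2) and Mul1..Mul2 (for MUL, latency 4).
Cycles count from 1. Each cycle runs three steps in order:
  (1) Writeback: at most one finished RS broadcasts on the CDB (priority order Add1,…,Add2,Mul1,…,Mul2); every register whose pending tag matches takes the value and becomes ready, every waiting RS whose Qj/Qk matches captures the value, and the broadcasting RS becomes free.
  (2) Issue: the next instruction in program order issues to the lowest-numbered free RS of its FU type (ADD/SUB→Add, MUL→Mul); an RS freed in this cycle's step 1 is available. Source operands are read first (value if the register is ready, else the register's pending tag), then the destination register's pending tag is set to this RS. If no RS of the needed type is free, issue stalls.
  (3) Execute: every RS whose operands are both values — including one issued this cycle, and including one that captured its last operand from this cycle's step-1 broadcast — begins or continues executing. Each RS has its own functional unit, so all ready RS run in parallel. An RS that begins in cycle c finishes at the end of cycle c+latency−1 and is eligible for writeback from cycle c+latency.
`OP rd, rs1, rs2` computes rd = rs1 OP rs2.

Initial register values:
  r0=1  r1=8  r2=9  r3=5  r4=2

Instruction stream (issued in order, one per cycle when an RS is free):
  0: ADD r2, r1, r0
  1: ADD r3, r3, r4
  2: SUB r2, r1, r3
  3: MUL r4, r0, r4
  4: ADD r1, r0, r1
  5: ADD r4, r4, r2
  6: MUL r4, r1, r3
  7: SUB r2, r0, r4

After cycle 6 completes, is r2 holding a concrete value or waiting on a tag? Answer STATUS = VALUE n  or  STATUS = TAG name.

cycle 1: issue ADD r2<-Add1 // r0:1,r1:8,r2:Add1,r3:5,r4:2
cycle 2: issue ADD r3<-Add2 // r0:1,r1:8,r2:Add1,r3:Add2,r4:2
cycle 3: CDB Add1=9; issue SUB r2<-Add1 // r0:1,r1:8,r2:Add1,r3:Add2,r4:2
cycle 4: CDB Add2=7; issue MUL r4<-Mul1 // r0:1,r1:8,r2:Add1,r3:7,r4:Mul1
cycle 5: issue ADD r1<-Add2 // r0:1,r1:Add2,r2:Add1,r3:7,r4:Mul1
cycle 6: CDB Add1=1; issue ADD r4<-Add1 // r0:1,r1:Add2,r2:1,r3:7,r4:Add1

STATUS = VALUE 1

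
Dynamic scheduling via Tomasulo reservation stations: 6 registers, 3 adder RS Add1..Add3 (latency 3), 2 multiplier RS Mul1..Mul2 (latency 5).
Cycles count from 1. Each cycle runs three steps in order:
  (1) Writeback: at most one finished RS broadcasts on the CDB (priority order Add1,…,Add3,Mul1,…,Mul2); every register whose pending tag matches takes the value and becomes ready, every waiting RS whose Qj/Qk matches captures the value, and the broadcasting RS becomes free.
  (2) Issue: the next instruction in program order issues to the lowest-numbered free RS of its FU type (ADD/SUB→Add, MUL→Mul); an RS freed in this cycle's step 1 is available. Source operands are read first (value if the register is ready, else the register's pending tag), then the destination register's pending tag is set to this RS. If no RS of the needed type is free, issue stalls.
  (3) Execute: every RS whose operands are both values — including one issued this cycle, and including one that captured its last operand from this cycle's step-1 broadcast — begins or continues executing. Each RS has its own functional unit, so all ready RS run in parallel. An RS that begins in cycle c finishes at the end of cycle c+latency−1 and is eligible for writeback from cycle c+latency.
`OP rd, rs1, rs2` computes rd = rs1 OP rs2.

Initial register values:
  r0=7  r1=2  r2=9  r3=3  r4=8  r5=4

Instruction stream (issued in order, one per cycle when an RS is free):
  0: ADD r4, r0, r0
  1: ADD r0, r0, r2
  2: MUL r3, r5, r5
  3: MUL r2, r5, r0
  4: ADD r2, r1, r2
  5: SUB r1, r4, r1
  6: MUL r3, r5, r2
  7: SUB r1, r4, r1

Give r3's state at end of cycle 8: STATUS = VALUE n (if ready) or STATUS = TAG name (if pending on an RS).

STATUS = TAG Mul1

  c1: issue ADD r4<-Add1  regs: r0:7,r1:2,r2:9,r3:3,r4:Add1,r5:4
  c2: issue ADD r0<-Add2  regs: r0:Add2,r1:2,r2:9,r3:3,r4:Add1,r5:4
  c3: issue MUL r3<-Mul1  regs: r0:Add2,r1:2,r2:9,r3:Mul1,r4:Add1,r5:4
  c4: CDB Add1=14; issue MUL r2<-Mul2  regs: r0:Add2,r1:2,r2:Mul2,r3:Mul1,r4:14,r5:4
  c5: CDB Add2=16; issue ADD r2<-Add1  regs: r0:16,r1:2,r2:Add1,r3:Mul1,r4:14,r5:4
  c6: issue SUB r1<-Add2  regs: r0:16,r1:Add2,r2:Add1,r3:Mul1,r4:14,r5:4
  c7: stall  regs: r0:16,r1:Add2,r2:Add1,r3:Mul1,r4:14,r5:4
  c8: CDB Mul1=16; issue MUL r3<-Mul1  regs: r0:16,r1:Add2,r2:Add1,r3:Mul1,r4:14,r5:4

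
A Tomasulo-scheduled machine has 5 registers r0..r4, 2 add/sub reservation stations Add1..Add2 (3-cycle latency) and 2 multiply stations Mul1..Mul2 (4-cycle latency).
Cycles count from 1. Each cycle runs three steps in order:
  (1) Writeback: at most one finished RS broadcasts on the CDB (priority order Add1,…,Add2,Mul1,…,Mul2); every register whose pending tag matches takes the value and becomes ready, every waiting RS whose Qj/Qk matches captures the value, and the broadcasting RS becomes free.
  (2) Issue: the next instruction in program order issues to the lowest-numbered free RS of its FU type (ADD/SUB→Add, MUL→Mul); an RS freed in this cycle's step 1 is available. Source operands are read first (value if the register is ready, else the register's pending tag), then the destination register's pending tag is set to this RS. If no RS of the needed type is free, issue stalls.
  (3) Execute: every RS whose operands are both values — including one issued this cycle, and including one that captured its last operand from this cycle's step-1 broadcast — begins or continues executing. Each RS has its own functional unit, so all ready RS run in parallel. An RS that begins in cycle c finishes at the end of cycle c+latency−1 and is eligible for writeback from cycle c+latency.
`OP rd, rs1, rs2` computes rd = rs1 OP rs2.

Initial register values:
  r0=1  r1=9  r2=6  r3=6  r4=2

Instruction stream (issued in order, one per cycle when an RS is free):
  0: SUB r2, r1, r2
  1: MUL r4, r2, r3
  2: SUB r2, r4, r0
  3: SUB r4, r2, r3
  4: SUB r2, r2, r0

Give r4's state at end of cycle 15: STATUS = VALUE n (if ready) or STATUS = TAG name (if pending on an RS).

cycle 1: issue SUB r2<-Add1 // r0:1,r1:9,r2:Add1,r3:6,r4:2
cycle 2: issue MUL r4<-Mul1 // r0:1,r1:9,r2:Add1,r3:6,r4:Mul1
cycle 3: issue SUB r2<-Add2 // r0:1,r1:9,r2:Add2,r3:6,r4:Mul1
cycle 4: CDB Add1=3; issue SUB r4<-Add1 // r0:1,r1:9,r2:Add2,r3:6,r4:Add1
cycle 5: stall // r0:1,r1:9,r2:Add2,r3:6,r4:Add1
cycle 6: stall // r0:1,r1:9,r2:Add2,r3:6,r4:Add1
cycle 7: stall // r0:1,r1:9,r2:Add2,r3:6,r4:Add1
cycle 8: CDB Mul1=18; stall // r0:1,r1:9,r2:Add2,r3:6,r4:Add1
cycle 9: stall // r0:1,r1:9,r2:Add2,r3:6,r4:Add1
cycle 10: stall // r0:1,r1:9,r2:Add2,r3:6,r4:Add1
cycle 11: CDB Add2=17; issue SUB r2<-Add2 // r0:1,r1:9,r2:Add2,r3:6,r4:Add1
cycle 12: - // r0:1,r1:9,r2:Add2,r3:6,r4:Add1
cycle 13: - // r0:1,r1:9,r2:Add2,r3:6,r4:Add1
cycle 14: CDB Add1=11 // r0:1,r1:9,r2:Add2,r3:6,r4:11
cycle 15: CDB Add2=16 // r0:1,r1:9,r2:16,r3:6,r4:11

STATUS = VALUE 11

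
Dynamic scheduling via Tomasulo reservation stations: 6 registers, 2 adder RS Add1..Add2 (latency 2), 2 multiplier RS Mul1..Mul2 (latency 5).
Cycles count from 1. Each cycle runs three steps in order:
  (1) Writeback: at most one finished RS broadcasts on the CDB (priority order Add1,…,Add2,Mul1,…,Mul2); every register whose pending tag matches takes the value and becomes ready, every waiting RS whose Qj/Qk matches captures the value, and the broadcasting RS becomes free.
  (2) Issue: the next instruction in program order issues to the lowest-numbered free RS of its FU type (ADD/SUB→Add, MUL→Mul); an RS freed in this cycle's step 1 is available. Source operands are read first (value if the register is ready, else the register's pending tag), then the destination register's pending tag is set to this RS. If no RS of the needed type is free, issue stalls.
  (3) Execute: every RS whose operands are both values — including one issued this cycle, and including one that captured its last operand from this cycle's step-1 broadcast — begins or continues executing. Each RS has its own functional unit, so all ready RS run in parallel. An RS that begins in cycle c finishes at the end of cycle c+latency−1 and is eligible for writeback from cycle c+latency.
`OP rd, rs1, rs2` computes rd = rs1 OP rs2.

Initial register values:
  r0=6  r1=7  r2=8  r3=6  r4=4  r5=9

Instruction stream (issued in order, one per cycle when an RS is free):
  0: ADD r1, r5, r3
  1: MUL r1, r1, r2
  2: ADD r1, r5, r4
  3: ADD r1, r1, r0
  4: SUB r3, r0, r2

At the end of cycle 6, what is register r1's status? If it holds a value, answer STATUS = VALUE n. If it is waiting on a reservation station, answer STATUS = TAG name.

STATUS = TAG Add2

  c1: issue ADD r1<-Add1  regs: r0:6,r1:Add1,r2:8,r3:6,r4:4,r5:9
  c2: issue MUL r1<-Mul1  regs: r0:6,r1:Mul1,r2:8,r3:6,r4:4,r5:9
  c3: CDB Add1=15; issue ADD r1<-Add1  regs: r0:6,r1:Add1,r2:8,r3:6,r4:4,r5:9
  c4: issue ADD r1<-Add2  regs: r0:6,r1:Add2,r2:8,r3:6,r4:4,r5:9
  c5: CDB Add1=13; issue SUB r3<-Add1  regs: r0:6,r1:Add2,r2:8,r3:Add1,r4:4,r5:9
  c6: -  regs: r0:6,r1:Add2,r2:8,r3:Add1,r4:4,r5:9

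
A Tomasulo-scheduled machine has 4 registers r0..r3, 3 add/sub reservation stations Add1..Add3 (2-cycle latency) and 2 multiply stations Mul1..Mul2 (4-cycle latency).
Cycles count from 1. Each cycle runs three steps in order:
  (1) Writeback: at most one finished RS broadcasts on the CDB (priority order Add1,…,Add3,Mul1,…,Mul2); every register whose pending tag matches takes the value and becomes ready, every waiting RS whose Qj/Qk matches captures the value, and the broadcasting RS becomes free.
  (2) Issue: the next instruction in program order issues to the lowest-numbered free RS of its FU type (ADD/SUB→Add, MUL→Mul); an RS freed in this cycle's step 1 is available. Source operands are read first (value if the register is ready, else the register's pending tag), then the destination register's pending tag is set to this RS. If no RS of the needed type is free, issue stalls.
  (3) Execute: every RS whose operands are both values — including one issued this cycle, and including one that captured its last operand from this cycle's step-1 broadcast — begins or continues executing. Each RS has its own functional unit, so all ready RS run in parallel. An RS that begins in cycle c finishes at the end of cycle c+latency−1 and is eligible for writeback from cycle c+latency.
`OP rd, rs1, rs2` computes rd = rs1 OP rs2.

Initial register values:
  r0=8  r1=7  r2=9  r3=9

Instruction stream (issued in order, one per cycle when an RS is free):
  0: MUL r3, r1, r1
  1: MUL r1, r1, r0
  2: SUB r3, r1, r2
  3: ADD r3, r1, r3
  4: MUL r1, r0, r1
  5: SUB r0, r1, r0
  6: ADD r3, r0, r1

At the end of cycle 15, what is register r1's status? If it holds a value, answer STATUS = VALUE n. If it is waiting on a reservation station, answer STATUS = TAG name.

STATUS = VALUE 448

c1: issue MUL r3<-Mul1 | r0:8,r1:7,r2:9,r3:Mul1
c2: issue MUL r1<-Mul2 | r0:8,r1:Mul2,r2:9,r3:Mul1
c3: issue SUB r3<-Add1 | r0:8,r1:Mul2,r2:9,r3:Add1
c4: issue ADD r3<-Add2 | r0:8,r1:Mul2,r2:9,r3:Add2
c5: CDB Mul1=49; issue MUL r1<-Mul1 | r0:8,r1:Mul1,r2:9,r3:Add2
c6: CDB Mul2=56; issue SUB r0<-Add3 | r0:Add3,r1:Mul1,r2:9,r3:Add2
c7: stall | r0:Add3,r1:Mul1,r2:9,r3:Add2
c8: CDB Add1=47; issue ADD r3<-Add1 | r0:Add3,r1:Mul1,r2:9,r3:Add1
c9: - | r0:Add3,r1:Mul1,r2:9,r3:Add1
c10: CDB Add2=103 | r0:Add3,r1:Mul1,r2:9,r3:Add1
c11: CDB Mul1=448 | r0:Add3,r1:448,r2:9,r3:Add1
c12: - | r0:Add3,r1:448,r2:9,r3:Add1
c13: CDB Add3=440 | r0:440,r1:448,r2:9,r3:Add1
c14: - | r0:440,r1:448,r2:9,r3:Add1
c15: CDB Add1=888 | r0:440,r1:448,r2:9,r3:888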